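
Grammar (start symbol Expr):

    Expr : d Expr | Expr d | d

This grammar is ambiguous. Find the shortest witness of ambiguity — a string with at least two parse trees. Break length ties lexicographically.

d d

length 1: no string has ≥2 trees
length 2: d d has 2 parse trees

Two derivations of d d:
  Expr ⇒ d Expr ⇒ d d
  Expr ⇒ Expr d ⇒ d d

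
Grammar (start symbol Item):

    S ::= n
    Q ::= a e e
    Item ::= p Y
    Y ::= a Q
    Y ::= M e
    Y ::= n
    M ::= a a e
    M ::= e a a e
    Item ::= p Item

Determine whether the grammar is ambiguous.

Ambiguous

Witness: p a a e e

Derivation 1: Item ⇒ p Y ⇒ p a Q ⇒ p a a e e
Derivation 2: Item ⇒ p Y ⇒ p M e ⇒ p a a e e

Two distinct leftmost derivations for the same string.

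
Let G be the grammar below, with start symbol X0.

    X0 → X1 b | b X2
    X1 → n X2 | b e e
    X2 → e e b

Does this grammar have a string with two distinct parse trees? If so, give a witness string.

Witness: b e e b

Derivation 1: X0 ⇒ X1 b ⇒ b e e b
Derivation 2: X0 ⇒ b X2 ⇒ b e e b

Two distinct leftmost derivations for the same string.

Ambiguous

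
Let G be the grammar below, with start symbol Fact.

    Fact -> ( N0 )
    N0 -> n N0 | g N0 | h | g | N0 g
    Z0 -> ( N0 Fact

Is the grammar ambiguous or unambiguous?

Ambiguous

Witness: ( g g )

Derivation 1: Fact ⇒ ( N0 ) ⇒ ( g N0 ) ⇒ ( g g )
Derivation 2: Fact ⇒ ( N0 ) ⇒ ( N0 g ) ⇒ ( g g )

Two distinct leftmost derivations for the same string.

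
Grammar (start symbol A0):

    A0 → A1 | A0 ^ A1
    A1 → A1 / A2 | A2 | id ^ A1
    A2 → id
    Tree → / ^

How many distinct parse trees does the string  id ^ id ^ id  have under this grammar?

4

Parse trees for id ^ id ^ id:
  [A0 [A1 id ^ [A1 id ^ [A1 [A2 id]]]]]
  [A0 [A0 [A1 [A2 id]]] ^ [A1 id ^ [A1 [A2 id]]]]
  [A0 [A0 [A1 id ^ [A1 [A2 id]]]] ^ [A1 [A2 id]]]
  [A0 [A0 [A0 [A1 [A2 id]]] ^ [A1 [A2 id]]] ^ [A1 [A2 id]]]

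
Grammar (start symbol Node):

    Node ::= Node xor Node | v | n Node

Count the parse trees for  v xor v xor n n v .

2

Parse trees for v xor v xor n n v:
  [Node [Node v] xor [Node [Node v] xor [Node n [Node n [Node v]]]]]
  [Node [Node [Node v] xor [Node v]] xor [Node n [Node n [Node v]]]]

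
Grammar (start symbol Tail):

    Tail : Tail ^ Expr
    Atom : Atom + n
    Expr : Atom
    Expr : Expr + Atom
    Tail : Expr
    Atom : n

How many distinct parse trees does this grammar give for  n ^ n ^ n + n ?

2

Parse trees for n ^ n ^ n + n:
  [Tail [Tail [Tail [Expr [Atom n]]] ^ [Expr [Atom n]]] ^ [Expr [Atom [Atom n] + n]]]
  [Tail [Tail [Tail [Expr [Atom n]]] ^ [Expr [Atom n]]] ^ [Expr [Expr [Atom n]] + [Atom n]]]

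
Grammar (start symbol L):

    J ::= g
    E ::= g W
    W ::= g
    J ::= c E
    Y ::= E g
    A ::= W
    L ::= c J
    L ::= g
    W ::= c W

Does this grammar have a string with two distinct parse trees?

Unambiguous

(Y, A are unreachable from L, so their rules don't affect L(L).) Restricted to the reachable nonterminals, every rule has the form A → t or A → t B, and no two rules for the same A share a first terminal. The grammar encodes a DFA — one run per string.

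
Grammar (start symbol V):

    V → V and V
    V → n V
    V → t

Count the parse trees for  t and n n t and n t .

Parse trees for t and n n t and n t:
  [V [V t] and [V [V n [V n [V t]]] and [V n [V t]]]]
  [V [V t] and [V n [V [V n [V t]] and [V n [V t]]]]]
  [V [V t] and [V n [V n [V [V t] and [V n [V t]]]]]]
  [V [V [V t] and [V n [V n [V t]]]] and [V n [V t]]]

4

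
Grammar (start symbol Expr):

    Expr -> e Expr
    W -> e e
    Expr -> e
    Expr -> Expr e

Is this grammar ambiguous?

Ambiguous

Witness: e e

Derivation 1: Expr ⇒ e Expr ⇒ e e
Derivation 2: Expr ⇒ Expr e ⇒ e e

Two distinct leftmost derivations for the same string.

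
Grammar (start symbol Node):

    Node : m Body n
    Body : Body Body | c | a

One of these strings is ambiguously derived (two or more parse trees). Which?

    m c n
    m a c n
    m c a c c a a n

m c a c c a a n

m c n: 1 tree
m a c n: 1 tree
m c a c c a a n: 42 trees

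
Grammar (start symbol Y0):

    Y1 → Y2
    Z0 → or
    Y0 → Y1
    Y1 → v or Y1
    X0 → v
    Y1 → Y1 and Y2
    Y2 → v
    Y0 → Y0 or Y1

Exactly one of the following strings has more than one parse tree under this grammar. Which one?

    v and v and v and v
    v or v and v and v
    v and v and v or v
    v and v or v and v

v and v and v and v: 1 tree
v or v and v and v: 4 trees
v and v and v or v: 1 tree
v and v or v and v: 1 tree

v or v and v and v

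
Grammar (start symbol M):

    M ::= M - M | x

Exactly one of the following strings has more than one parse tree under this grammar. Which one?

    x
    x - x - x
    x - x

x - x - x

x: 1 tree
x - x - x: 2 trees
x - x: 1 tree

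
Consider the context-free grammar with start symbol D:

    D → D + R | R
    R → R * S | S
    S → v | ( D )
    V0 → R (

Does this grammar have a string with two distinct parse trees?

Unambiguous

Only D, R, S are reachable from D; ignoring the rest: D → D + R | R  ;  R → R * S | S  — a left-associative chain with S at the bottom. Each string factors uniquely by precedence.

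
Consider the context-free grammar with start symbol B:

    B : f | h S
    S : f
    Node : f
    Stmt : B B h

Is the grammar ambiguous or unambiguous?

Only B, S are reachable from B; ignoring the rest: Restricted to the reachable nonterminals, every rule has the form A → t or A → t B, and no two rules for the same A share a first terminal. The grammar encodes a DFA — one run per string.

Unambiguous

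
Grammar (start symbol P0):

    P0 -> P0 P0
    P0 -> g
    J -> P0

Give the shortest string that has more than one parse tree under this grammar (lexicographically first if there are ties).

length 1: no string has ≥2 trees
length 2: no string has ≥2 trees
length 3: g g g has 2 parse trees

Two derivations of g g g:
  P0 ⇒ P0 P0 ⇒ P0 P0 P0 ⇒ g P0 P0 ⇒ g g P0 ⇒ g g g
  P0 ⇒ P0 P0 ⇒ g P0 ⇒ g P0 P0 ⇒ g g P0 ⇒ g g g

g g g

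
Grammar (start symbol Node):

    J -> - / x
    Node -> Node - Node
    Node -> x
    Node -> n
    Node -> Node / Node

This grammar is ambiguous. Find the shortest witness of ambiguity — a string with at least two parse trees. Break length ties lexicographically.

length 1: no string has ≥2 trees
length 3: no string has ≥2 trees
length 5: n - n - n has 2 parse trees

Two derivations of n - n - n:
  Node ⇒ Node - Node ⇒ Node - Node - Node ⇒ n - Node - Node ⇒ n - n - Node ⇒ n - n - n
  Node ⇒ Node - Node ⇒ n - Node ⇒ n - Node - Node ⇒ n - n - Node ⇒ n - n - n

n - n - n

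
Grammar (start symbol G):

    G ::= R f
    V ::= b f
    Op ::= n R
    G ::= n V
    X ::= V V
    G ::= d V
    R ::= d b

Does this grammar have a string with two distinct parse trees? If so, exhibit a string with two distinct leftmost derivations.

Ambiguous

Witness: d b f

Derivation 1: G ⇒ R f ⇒ d b f
Derivation 2: G ⇒ d V ⇒ d b f

Two distinct leftmost derivations for the same string.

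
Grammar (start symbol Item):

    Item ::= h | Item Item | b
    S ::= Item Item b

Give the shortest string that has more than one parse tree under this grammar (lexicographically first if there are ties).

b b b

length 1: no string has ≥2 trees
length 2: no string has ≥2 trees
length 3: b b b has 2 parse trees

Two derivations of b b b:
  Item ⇒ Item Item ⇒ Item Item Item ⇒ b Item Item ⇒ b b Item ⇒ b b b
  Item ⇒ Item Item ⇒ b Item ⇒ b Item Item ⇒ b b Item ⇒ b b b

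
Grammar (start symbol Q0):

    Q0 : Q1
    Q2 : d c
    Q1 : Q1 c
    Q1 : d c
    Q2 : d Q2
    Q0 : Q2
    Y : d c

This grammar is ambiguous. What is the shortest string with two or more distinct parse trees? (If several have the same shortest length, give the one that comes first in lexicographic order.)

length 2: d c has 2 parse trees

Two derivations of d c:
  Q0 ⇒ Q1 ⇒ d c
  Q0 ⇒ Q2 ⇒ d c

d c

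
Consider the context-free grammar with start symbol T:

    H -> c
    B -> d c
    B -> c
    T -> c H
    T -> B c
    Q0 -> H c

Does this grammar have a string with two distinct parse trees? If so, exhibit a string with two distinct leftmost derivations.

Witness: c c

Derivation 1: T ⇒ c H ⇒ c c
Derivation 2: T ⇒ B c ⇒ c c

Two distinct leftmost derivations for the same string.

Ambiguous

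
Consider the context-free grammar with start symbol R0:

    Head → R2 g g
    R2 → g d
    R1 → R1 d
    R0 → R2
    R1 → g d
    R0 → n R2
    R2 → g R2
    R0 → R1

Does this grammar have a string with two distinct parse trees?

Witness: g d

Derivation 1: R0 ⇒ R2 ⇒ g d
Derivation 2: R0 ⇒ R1 ⇒ g d

Two distinct leftmost derivations for the same string.

Ambiguous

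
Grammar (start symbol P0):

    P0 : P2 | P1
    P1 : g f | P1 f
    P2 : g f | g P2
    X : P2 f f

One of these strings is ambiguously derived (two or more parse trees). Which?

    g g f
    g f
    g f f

g g f: 1 tree
g f: 2 trees
g f f: 1 tree

g f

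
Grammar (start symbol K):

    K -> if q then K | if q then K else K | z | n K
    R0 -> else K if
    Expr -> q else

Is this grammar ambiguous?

Witness: if q then if q then z else z

Derivation 1: K ⇒ if q then K ⇒ if q then if q then K else K ⇒ if q then if q then z else K ⇒ if q then if q then z else z
Derivation 2: K ⇒ if q then K else K ⇒ if q then if q then K else K ⇒ if q then if q then z else K ⇒ if q then if q then z else z

Two distinct leftmost derivations for the same string.

Ambiguous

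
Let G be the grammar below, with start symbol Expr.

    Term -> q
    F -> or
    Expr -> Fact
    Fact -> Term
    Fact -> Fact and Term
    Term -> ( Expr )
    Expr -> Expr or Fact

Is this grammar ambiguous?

Unambiguous

Only Expr, Fact, Term are reachable from Expr; ignoring the rest: Expr → Expr or Fact | Fact  ;  Fact → Fact and Term | Term  — a left-associative chain with Term at the bottom. Each string factors uniquely by precedence.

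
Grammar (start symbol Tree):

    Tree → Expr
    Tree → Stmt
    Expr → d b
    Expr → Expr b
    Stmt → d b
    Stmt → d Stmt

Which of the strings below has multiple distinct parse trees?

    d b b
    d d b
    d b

d b b: 1 tree
d d b: 1 tree
d b: 2 trees

d b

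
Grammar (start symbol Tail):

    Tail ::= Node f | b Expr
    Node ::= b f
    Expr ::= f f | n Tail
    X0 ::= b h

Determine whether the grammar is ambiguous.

Witness: b f f

Derivation 1: Tail ⇒ Node f ⇒ b f f
Derivation 2: Tail ⇒ b Expr ⇒ b f f

Two distinct leftmost derivations for the same string.

Ambiguous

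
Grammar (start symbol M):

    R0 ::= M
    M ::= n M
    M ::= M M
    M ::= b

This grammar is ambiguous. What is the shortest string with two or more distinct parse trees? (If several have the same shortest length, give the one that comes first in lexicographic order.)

b b b

length 1: no string has ≥2 trees
length 2: no string has ≥2 trees
length 3: b b b has 2 parse trees

Two derivations of b b b:
  M ⇒ M M ⇒ M M M ⇒ b M M ⇒ b b M ⇒ b b b
  M ⇒ M M ⇒ b M ⇒ b M M ⇒ b b M ⇒ b b b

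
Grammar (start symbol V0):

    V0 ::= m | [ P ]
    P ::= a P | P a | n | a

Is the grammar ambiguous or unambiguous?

Witness: [ a a ]

Derivation 1: V0 ⇒ [ P ] ⇒ [ a P ] ⇒ [ a a ]
Derivation 2: V0 ⇒ [ P ] ⇒ [ P a ] ⇒ [ a a ]

Two distinct leftmost derivations for the same string.

Ambiguous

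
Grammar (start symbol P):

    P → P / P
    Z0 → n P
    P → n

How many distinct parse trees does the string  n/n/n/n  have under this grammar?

5

Parse trees for n/n/n/n:
  [P [P n] / [P [P n] / [P [P n] / [P n]]]]
  [P [P n] / [P [P [P n] / [P n]] / [P n]]]
  [P [P [P n] / [P n]] / [P [P n] / [P n]]]
  [P [P [P n] / [P [P n] / [P n]]] / [P n]]
  [P [P [P [P n] / [P n]] / [P n]] / [P n]]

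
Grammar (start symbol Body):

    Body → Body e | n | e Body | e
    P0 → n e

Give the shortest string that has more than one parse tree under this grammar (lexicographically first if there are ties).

e e

length 1: no string has ≥2 trees
length 2: e e has 2 parse trees

Two derivations of e e:
  Body ⇒ Body e ⇒ e e
  Body ⇒ e Body ⇒ e e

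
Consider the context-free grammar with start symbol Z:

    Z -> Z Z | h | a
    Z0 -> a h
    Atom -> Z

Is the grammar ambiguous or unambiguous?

Ambiguous

Witness: a a a

Derivation 1: Z ⇒ Z Z ⇒ Z Z Z ⇒ a Z Z ⇒ a a Z ⇒ a a a
Derivation 2: Z ⇒ Z Z ⇒ a Z ⇒ a Z Z ⇒ a a Z ⇒ a a a

Two distinct leftmost derivations for the same string.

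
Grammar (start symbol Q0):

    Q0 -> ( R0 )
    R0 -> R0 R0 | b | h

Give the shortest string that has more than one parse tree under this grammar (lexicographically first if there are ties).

length 3: no string has ≥2 trees
length 4: no string has ≥2 trees
length 5: ( b b b ) has 2 parse trees

Two derivations of ( b b b ):
  Q0 ⇒ ( R0 ) ⇒ ( R0 R0 ) ⇒ ( R0 R0 R0 ) ⇒ ( b R0 R0 ) ⇒ ( b b R0 ) ⇒ ( b b b )
  Q0 ⇒ ( R0 ) ⇒ ( R0 R0 ) ⇒ ( b R0 ) ⇒ ( b R0 R0 ) ⇒ ( b b R0 ) ⇒ ( b b b )

( b b b )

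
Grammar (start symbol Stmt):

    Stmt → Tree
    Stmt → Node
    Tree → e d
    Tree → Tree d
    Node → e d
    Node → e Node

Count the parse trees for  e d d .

Parse trees for e d d:
  [Stmt [Tree [Tree e d] d]]

1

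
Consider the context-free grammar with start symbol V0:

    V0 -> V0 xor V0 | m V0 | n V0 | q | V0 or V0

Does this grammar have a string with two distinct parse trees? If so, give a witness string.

Ambiguous

Witness: m q or q

Derivation 1: V0 ⇒ m V0 ⇒ m V0 or V0 ⇒ m q or V0 ⇒ m q or q
Derivation 2: V0 ⇒ V0 or V0 ⇒ m V0 or V0 ⇒ m q or V0 ⇒ m q or q

Two distinct leftmost derivations for the same string.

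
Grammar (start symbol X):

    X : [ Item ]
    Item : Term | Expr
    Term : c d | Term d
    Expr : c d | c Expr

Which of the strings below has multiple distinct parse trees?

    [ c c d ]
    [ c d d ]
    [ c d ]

[ c d ]

[ c c d ]: 1 tree
[ c d d ]: 1 tree
[ c d ]: 2 trees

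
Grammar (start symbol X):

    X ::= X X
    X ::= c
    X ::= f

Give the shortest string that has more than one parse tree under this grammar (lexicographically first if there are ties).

c c c

length 1: no string has ≥2 trees
length 2: no string has ≥2 trees
length 3: c c c has 2 parse trees

Two derivations of c c c:
  X ⇒ X X ⇒ X X X ⇒ c X X ⇒ c c X ⇒ c c c
  X ⇒ X X ⇒ c X ⇒ c X X ⇒ c c X ⇒ c c c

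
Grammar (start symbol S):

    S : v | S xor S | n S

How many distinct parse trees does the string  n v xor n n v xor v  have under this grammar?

Parse trees for n v xor n n v xor v (showing first 6 of 9):
  [S [S n [S v]] xor [S [S n [S n [S v]]] xor [S v]]]
  [S [S n [S v]] xor [S n [S [S n [S v]] xor [S v]]]]
  [S [S n [S v]] xor [S n [S n [S [S v] xor [S v]]]]]
  [S [S [S n [S v]] xor [S n [S n [S v]]]] xor [S v]]
  [S [S n [S [S v] xor [S n [S n [S v]]]]] xor [S v]]
  [S n [S [S v] xor [S [S n [S n [S v]]] xor [S v]]]]

9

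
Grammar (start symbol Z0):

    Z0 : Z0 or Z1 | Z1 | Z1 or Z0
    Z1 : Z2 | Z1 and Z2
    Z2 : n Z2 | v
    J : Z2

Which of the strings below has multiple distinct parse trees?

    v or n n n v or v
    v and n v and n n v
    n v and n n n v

v or n n n v or v

v or n n n v or v: 4 trees
v and n v and n n v: 1 tree
n v and n n n v: 1 tree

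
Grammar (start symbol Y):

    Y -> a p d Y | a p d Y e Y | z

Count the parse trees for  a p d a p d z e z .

2

Parse trees for a p d a p d z e z:
  [Y a p d [Y a p d [Y z] e [Y z]]]
  [Y a p d [Y a p d [Y z]] e [Y z]]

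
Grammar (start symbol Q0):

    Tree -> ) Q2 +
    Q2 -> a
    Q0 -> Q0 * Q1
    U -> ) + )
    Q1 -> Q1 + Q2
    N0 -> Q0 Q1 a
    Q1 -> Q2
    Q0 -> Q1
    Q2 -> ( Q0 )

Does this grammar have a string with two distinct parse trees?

Unambiguous

(N0, U, Tree are unreachable from Q0, so their rules don't affect L(Q0).) The grammar is stratified — Q0 handles '*' (left-recursive), Q1 handles '+', Q2 atoms. Each operator has a fixed associativity and precedence level, so every string has one parse.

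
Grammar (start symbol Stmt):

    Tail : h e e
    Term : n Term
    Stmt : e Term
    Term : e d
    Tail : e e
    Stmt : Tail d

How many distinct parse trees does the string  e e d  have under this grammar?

2

Parse trees for e e d:
  [Stmt e [Term e d]]
  [Stmt [Tail e e] d]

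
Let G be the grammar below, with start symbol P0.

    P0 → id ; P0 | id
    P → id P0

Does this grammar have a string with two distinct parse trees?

Unambiguous

Only P0 is reachable from P0; ignoring the rest: The reachable grammar is A → atom sep A | atom. Each atom is followed by either the separator (recurse) or end-of-string (stop) — no choice point.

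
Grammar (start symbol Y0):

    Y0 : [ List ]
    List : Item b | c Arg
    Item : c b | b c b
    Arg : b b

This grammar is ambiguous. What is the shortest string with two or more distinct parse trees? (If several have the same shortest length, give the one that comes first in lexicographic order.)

[ c b b ]

length 5: [ c b b ] has 2 parse trees

Two derivations of [ c b b ]:
  Y0 ⇒ [ List ] ⇒ [ Item b ] ⇒ [ c b b ]
  Y0 ⇒ [ List ] ⇒ [ c Arg ] ⇒ [ c b b ]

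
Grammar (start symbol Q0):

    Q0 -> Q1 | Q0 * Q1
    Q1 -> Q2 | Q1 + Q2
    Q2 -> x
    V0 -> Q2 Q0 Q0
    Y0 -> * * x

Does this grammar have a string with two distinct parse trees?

(V0, Y0 are unreachable from Q0, so their rules don't affect L(Q0).) This is a standard precedence ladder (Q0 over Q1 over Q2), with each level left-recursive on its own operator ('*' at Q0, '+' at Q1). That structure is LR(1), hence unambiguous.

Unambiguous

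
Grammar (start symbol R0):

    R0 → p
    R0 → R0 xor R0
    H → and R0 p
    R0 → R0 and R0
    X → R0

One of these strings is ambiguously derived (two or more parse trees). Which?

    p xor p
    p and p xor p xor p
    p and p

p xor p: 1 tree
p and p xor p xor p: 5 trees
p and p: 1 tree

p and p xor p xor p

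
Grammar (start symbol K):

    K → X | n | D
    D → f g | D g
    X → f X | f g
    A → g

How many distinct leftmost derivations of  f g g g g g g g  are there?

Parse trees for f g g g g g g g:
  [K [D [D [D [D [D [D [D f g] g] g] g] g] g] g]]

1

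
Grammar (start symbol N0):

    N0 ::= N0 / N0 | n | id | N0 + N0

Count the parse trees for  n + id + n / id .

5

Parse trees for n + id + n / id:
  [N0 [N0 [N0 n] + [N0 [N0 id] + [N0 n]]] / [N0 id]]
  [N0 [N0 [N0 [N0 n] + [N0 id]] + [N0 n]] / [N0 id]]
  [N0 [N0 n] + [N0 [N0 [N0 id] + [N0 n]] / [N0 id]]]
  [N0 [N0 n] + [N0 [N0 id] + [N0 [N0 n] / [N0 id]]]]
  [N0 [N0 [N0 n] + [N0 id]] + [N0 [N0 n] / [N0 id]]]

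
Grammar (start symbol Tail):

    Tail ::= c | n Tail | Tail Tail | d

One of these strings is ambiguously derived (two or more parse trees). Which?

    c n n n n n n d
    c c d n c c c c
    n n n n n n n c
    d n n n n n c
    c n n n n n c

c c d n c c c c

c n n n n n n d: 1 tree
c c d n c c c c: 227 trees
n n n n n n n c: 1 tree
d n n n n n c: 1 tree
c n n n n n c: 1 tree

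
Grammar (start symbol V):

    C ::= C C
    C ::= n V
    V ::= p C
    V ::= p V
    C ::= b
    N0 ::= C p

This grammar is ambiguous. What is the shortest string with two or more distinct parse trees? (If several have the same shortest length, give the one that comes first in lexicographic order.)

p b b b

length 2: no string has ≥2 trees
length 3: no string has ≥2 trees
length 4: p b b b has 2 parse trees

Two derivations of p b b b:
  V ⇒ p C ⇒ p C C ⇒ p C C C ⇒ p b C C ⇒ p b b C ⇒ p b b b
  V ⇒ p C ⇒ p C C ⇒ p b C ⇒ p b C C ⇒ p b b C ⇒ p b b b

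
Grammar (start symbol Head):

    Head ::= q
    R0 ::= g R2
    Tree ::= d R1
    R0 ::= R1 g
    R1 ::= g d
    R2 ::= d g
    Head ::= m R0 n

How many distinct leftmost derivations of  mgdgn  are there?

2

Parse trees for mgdgn:
  [Head m [R0 g [R2 d g]] n]
  [Head m [R0 [R1 g d] g] n]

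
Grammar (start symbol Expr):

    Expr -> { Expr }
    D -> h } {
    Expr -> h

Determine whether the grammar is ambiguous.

(D is unreachable from Expr, so its rules don't affect L(Expr).) L(Expr) is { openⁿ atom closeⁿ : n ≥ 0 }. The bracket depth fixes n, and the derivation is forced at every step.

Unambiguous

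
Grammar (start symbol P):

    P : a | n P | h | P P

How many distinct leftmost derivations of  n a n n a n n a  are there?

Parse trees for n a n n a n n a (showing first 6 of 9):
  [P n [P [P a] [P n [P n [P [P a] [P n [P n [P a]]]]]]]]
  [P n [P [P a] [P n [P [P n [P a]] [P n [P n [P a]]]]]]]
  [P n [P [P a] [P [P n [P n [P a]]] [P n [P n [P a]]]]]]
  [P n [P [P [P a] [P n [P n [P a]]]] [P n [P n [P a]]]]]
  [P [P n [P a]] [P n [P n [P [P a] [P n [P n [P a]]]]]]]
  [P [P n [P a]] [P n [P [P n [P a]] [P n [P n [P a]]]]]]

9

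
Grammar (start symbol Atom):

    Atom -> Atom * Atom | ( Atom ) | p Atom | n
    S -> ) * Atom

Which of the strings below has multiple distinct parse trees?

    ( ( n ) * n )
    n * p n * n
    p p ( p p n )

n * p n * n

( ( n ) * n ): 1 tree
n * p n * n: 3 trees
p p ( p p n ): 1 tree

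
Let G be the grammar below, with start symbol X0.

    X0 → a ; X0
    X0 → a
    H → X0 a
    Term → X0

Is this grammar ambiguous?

(Term, H are unreachable from X0, so their rules don't affect L(X0).) Right-recursive list with a separator: after each atom, whether the separator follows determines the rule. One parse per string.

Unambiguous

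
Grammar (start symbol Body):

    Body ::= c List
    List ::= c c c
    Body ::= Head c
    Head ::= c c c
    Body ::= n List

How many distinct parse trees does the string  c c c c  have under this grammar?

Parse trees for c c c c:
  [Body c [List c c c]]
  [Body [Head c c c] c]

2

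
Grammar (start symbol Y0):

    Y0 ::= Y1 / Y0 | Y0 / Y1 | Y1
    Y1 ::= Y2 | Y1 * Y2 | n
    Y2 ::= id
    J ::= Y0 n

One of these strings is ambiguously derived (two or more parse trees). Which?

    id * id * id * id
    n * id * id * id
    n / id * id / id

n / id * id / id

id * id * id * id: 1 tree
n * id * id * id: 1 tree
n / id * id / id: 4 trees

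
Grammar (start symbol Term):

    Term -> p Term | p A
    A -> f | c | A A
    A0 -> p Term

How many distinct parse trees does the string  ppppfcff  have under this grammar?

Parse trees for ppppfcff:
  [Term p [Term p [Term p [Term p [A [A f] [A [A c] [A [A f] [A f]]]]]]]]
  [Term p [Term p [Term p [Term p [A [A f] [A [A [A c] [A f]] [A f]]]]]]]
  [Term p [Term p [Term p [Term p [A [A [A f] [A c]] [A [A f] [A f]]]]]]]
  [Term p [Term p [Term p [Term p [A [A [A f] [A [A c] [A f]]] [A f]]]]]]
  [Term p [Term p [Term p [Term p [A [A [A [A f] [A c]] [A f]] [A f]]]]]]

5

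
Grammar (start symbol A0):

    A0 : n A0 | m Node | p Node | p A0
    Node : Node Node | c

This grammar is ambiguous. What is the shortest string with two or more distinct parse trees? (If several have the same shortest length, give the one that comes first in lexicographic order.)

length 2: no string has ≥2 trees
length 3: no string has ≥2 trees
length 4: m c c c has 2 parse trees

Two derivations of m c c c:
  A0 ⇒ m Node ⇒ m Node Node ⇒ m Node Node Node ⇒ m c Node Node ⇒ m c c Node ⇒ m c c c
  A0 ⇒ m Node ⇒ m Node Node ⇒ m c Node ⇒ m c Node Node ⇒ m c c Node ⇒ m c c c

m c c c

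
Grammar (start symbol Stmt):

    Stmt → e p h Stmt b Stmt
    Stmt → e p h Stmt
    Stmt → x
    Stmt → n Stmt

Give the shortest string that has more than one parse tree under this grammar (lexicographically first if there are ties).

length 1: no string has ≥2 trees
length 2: no string has ≥2 trees
length 3: no string has ≥2 trees
length 4: no string has ≥2 trees
length 5: no string has ≥2 trees
length 6: no string has ≥2 trees
length 7: no string has ≥2 trees
length 8: no string has ≥2 trees
length 9: e p h e p h x b x has 2 parse trees

Two derivations of e p h e p h x b x:
  Stmt ⇒ e p h Stmt b Stmt ⇒ e p h e p h Stmt b Stmt ⇒ e p h e p h x b Stmt ⇒ e p h e p h x b x
  Stmt ⇒ e p h Stmt ⇒ e p h e p h Stmt b Stmt ⇒ e p h e p h x b Stmt ⇒ e p h e p h x b x

e p h e p h x b x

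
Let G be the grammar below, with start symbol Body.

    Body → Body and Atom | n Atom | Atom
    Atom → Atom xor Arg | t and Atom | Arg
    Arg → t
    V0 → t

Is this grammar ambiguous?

Witness: t and t

Derivation 1: Body ⇒ Body and Atom ⇒ Atom and Atom ⇒ Arg and Atom ⇒ t and Atom ⇒ t and Arg ⇒ t and t
Derivation 2: Body ⇒ Atom ⇒ t and Atom ⇒ t and Arg ⇒ t and t

Two distinct leftmost derivations for the same string.

Ambiguous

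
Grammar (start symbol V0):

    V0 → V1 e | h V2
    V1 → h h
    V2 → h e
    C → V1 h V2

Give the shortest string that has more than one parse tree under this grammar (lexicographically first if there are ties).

h h e

length 3: h h e has 2 parse trees

Two derivations of h h e:
  V0 ⇒ V1 e ⇒ h h e
  V0 ⇒ h V2 ⇒ h h e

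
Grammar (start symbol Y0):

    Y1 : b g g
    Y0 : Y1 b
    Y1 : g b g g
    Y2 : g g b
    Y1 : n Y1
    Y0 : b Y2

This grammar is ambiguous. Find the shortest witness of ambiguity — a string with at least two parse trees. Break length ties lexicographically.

b g g b

length 4: b g g b has 2 parse trees

Two derivations of b g g b:
  Y0 ⇒ Y1 b ⇒ b g g b
  Y0 ⇒ b Y2 ⇒ b g g b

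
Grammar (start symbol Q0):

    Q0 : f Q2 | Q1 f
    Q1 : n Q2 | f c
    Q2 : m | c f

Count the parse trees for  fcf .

Parse trees for fcf:
  [Q0 f [Q2 c f]]
  [Q0 [Q1 f c] f]

2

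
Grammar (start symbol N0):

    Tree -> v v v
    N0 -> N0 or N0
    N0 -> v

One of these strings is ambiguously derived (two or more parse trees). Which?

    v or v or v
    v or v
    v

v or v or v: 2 trees
v or v: 1 tree
v: 1 tree

v or v or v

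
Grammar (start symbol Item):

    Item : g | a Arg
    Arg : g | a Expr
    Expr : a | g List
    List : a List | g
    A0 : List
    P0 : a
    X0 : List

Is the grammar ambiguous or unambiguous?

Unambiguous

Only Item, Arg, Expr, List are reachable from Item; ignoring the rest: Each reachable nonterminal has at most one production per leading terminal, and all productions are right-linear; the derivation is determined token-by-token.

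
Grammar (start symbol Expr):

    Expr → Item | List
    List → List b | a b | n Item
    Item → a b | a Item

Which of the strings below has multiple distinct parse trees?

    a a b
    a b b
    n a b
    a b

a b

a a b: 1 tree
a b b: 1 tree
n a b: 1 tree
a b: 2 trees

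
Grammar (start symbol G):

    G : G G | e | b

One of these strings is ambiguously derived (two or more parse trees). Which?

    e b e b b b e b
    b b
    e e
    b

e b e b b b e b: 429 trees
b b: 1 tree
e e: 1 tree
b: 1 tree

e b e b b b e b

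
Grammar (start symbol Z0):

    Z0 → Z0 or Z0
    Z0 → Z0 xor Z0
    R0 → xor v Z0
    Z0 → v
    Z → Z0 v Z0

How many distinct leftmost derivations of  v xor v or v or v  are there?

Parse trees for v xor v or v or v:
  [Z0 [Z0 [Z0 v] xor [Z0 v]] or [Z0 [Z0 v] or [Z0 v]]]
  [Z0 [Z0 [Z0 [Z0 v] xor [Z0 v]] or [Z0 v]] or [Z0 v]]
  [Z0 [Z0 [Z0 v] xor [Z0 [Z0 v] or [Z0 v]]] or [Z0 v]]
  [Z0 [Z0 v] xor [Z0 [Z0 v] or [Z0 [Z0 v] or [Z0 v]]]]
  [Z0 [Z0 v] xor [Z0 [Z0 [Z0 v] or [Z0 v]] or [Z0 v]]]

5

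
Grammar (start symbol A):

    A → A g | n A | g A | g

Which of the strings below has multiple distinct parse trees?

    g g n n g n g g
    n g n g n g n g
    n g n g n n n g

g g n n g n g g: 8 trees
n g n g n g n g: 1 tree
n g n g n n n g: 1 tree

g g n n g n g g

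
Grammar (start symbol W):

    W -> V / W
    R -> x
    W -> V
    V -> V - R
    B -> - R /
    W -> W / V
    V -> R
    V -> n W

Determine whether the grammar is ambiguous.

Ambiguous

Witness: x / x

Derivation 1: W ⇒ V / W ⇒ R / W ⇒ x / W ⇒ x / V ⇒ x / R ⇒ x / x
Derivation 2: W ⇒ W / V ⇒ V / V ⇒ R / V ⇒ x / V ⇒ x / R ⇒ x / x

Two distinct leftmost derivations for the same string.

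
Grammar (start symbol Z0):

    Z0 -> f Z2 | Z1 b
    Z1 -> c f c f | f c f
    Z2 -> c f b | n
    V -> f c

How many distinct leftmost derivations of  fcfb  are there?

2

Parse trees for fcfb:
  [Z0 f [Z2 c f b]]
  [Z0 [Z1 f c f] b]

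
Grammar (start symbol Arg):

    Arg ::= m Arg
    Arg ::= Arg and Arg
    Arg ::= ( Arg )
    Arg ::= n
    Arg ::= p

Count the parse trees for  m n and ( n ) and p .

Parse trees for m n and ( n ) and p:
  [Arg m [Arg [Arg n] and [Arg [Arg ( [Arg n] )] and [Arg p]]]]
  [Arg m [Arg [Arg [Arg n] and [Arg ( [Arg n] )]] and [Arg p]]]
  [Arg [Arg m [Arg n]] and [Arg [Arg ( [Arg n] )] and [Arg p]]]
  [Arg [Arg m [Arg [Arg n] and [Arg ( [Arg n] )]]] and [Arg p]]
  [Arg [Arg [Arg m [Arg n]] and [Arg ( [Arg n] )]] and [Arg p]]

5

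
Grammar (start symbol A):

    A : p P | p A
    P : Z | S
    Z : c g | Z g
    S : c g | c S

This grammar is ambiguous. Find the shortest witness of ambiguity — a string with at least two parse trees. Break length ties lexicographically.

p c g

length 3: p c g has 2 parse trees

Two derivations of p c g:
  A ⇒ p P ⇒ p Z ⇒ p c g
  A ⇒ p P ⇒ p S ⇒ p c g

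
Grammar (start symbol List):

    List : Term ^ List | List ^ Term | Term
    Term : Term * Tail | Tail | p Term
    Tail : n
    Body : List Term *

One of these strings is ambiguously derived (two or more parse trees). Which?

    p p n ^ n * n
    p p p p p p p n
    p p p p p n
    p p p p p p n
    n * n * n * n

p p n ^ n * n

p p n ^ n * n: 2 trees
p p p p p p p n: 1 tree
p p p p p n: 1 tree
p p p p p p n: 1 tree
n * n * n * n: 1 tree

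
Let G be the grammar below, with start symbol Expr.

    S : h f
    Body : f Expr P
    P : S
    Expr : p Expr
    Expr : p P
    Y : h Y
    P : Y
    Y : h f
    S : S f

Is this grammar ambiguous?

Witness: p h f

Derivation 1: Expr ⇒ p P ⇒ p S ⇒ p h f
Derivation 2: Expr ⇒ p P ⇒ p Y ⇒ p h f

Two distinct leftmost derivations for the same string.

Ambiguous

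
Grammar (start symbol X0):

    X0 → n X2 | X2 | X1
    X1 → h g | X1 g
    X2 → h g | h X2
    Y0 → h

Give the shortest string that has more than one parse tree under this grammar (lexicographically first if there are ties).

h g

length 2: h g has 2 parse trees

Two derivations of h g:
  X0 ⇒ X2 ⇒ h g
  X0 ⇒ X1 ⇒ h g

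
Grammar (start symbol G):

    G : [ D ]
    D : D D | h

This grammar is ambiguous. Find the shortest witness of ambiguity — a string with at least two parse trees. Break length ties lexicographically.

length 3: no string has ≥2 trees
length 4: no string has ≥2 trees
length 5: [ h h h ] has 2 parse trees

Two derivations of [ h h h ]:
  G ⇒ [ D ] ⇒ [ D D ] ⇒ [ D D D ] ⇒ [ h D D ] ⇒ [ h h D ] ⇒ [ h h h ]
  G ⇒ [ D ] ⇒ [ D D ] ⇒ [ h D ] ⇒ [ h D D ] ⇒ [ h h D ] ⇒ [ h h h ]

[ h h h ]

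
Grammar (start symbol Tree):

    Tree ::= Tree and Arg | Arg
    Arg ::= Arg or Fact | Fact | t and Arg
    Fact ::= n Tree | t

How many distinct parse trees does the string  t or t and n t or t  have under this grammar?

2

Parse trees for t or t and n t or t:
  [Tree [Tree [Arg [Arg [Fact t]] or [Fact t]]] and [Arg [Arg [Fact n [Tree [Arg [Fact t]]]]] or [Fact t]]]
  [Tree [Tree [Arg [Arg [Fact t]] or [Fact t]]] and [Arg [Fact n [Tree [Arg [Arg [Fact t]] or [Fact t]]]]]]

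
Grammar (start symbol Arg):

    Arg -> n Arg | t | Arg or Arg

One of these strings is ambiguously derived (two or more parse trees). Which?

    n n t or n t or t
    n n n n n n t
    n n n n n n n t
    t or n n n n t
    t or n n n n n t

n n t or n t or t: 12 trees
n n n n n n t: 1 tree
n n n n n n n t: 1 tree
t or n n n n t: 1 tree
t or n n n n n t: 1 tree

n n t or n t or t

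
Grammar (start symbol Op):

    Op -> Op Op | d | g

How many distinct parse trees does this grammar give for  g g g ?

Parse trees for g g g:
  [Op [Op g] [Op [Op g] [Op g]]]
  [Op [Op [Op g] [Op g]] [Op g]]

2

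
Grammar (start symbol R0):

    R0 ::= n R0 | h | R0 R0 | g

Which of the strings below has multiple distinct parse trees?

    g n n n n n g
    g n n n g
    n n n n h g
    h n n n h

g n n n n n g: 1 tree
g n n n g: 1 tree
n n n n h g: 5 trees
h n n n h: 1 tree

n n n n h g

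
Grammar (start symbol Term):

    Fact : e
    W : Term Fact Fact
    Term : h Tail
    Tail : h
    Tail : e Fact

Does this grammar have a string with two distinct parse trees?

Unambiguous

(W is unreachable from Term, so its rules don't affect L(Term).) Each reachable nonterminal has at most one production per leading terminal, and all productions are right-linear; the derivation is determined token-by-token.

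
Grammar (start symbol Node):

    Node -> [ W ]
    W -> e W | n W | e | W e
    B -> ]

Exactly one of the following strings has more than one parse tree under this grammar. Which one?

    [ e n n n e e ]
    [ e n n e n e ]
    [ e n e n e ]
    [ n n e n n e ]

[ e n n n e e ]: 6 trees
[ e n n e n e ]: 1 tree
[ e n e n e ]: 1 tree
[ n n e n n e ]: 1 tree

[ e n n n e e ]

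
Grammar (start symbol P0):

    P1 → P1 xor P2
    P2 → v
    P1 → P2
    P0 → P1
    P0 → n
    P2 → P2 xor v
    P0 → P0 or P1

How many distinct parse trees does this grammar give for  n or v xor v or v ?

Parse trees for n or v xor v or v:
  [P0 [P0 [P0 n] or [P1 [P1 [P2 v]] xor [P2 v]]] or [P1 [P2 v]]]
  [P0 [P0 [P0 n] or [P1 [P2 [P2 v] xor v]]] or [P1 [P2 v]]]

2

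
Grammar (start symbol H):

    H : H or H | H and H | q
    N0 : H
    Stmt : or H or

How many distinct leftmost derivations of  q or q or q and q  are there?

Parse trees for q or q or q and q:
  [H [H q] or [H [H q] or [H [H q] and [H q]]]]
  [H [H q] or [H [H [H q] or [H q]] and [H q]]]
  [H [H [H q] or [H q]] or [H [H q] and [H q]]]
  [H [H [H q] or [H [H q] or [H q]]] and [H q]]
  [H [H [H [H q] or [H q]] or [H q]] and [H q]]

5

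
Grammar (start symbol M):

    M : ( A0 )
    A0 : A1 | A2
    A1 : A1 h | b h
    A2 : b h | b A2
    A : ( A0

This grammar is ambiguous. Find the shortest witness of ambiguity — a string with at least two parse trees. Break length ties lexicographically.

length 4: ( b h ) has 2 parse trees

Two derivations of ( b h ):
  M ⇒ ( A0 ) ⇒ ( A1 ) ⇒ ( b h )
  M ⇒ ( A0 ) ⇒ ( A2 ) ⇒ ( b h )

( b h )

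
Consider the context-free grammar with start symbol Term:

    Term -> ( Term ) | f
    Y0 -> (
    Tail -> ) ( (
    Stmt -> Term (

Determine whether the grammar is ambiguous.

Unambiguous

Only Term is reachable from Term; ignoring the rest: Each string is a nest of matched brackets around a single atom. An opening bracket forces the recursive rule; an atom forces the base rule.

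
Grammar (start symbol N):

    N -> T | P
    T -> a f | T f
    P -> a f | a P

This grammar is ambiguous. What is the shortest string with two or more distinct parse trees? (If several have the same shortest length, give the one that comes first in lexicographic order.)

a f

length 2: a f has 2 parse trees

Two derivations of a f:
  N ⇒ T ⇒ a f
  N ⇒ P ⇒ a f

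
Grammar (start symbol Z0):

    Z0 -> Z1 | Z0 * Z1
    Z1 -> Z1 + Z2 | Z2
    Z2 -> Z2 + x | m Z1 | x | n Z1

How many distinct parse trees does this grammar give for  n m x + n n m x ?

Parse trees for n m x + n n m x:
  [Z0 [Z1 [Z1 [Z2 n [Z1 [Z2 m [Z1 [Z2 x]]]]]] + [Z2 n [Z1 [Z2 n [Z1 [Z2 m [Z1 [Z2 x]]]]]]]]]
  [Z0 [Z1 [Z2 n [Z1 [Z1 [Z2 m [Z1 [Z2 x]]]] + [Z2 n [Z1 [Z2 n [Z1 [Z2 m [Z1 [Z2 x]]]]]]]]]]]
  [Z0 [Z1 [Z2 n [Z1 [Z2 m [Z1 [Z1 [Z2 x]] + [Z2 n [Z1 [Z2 n [Z1 [Z2 m [Z1 [Z2 x]]]]]]]]]]]]]

3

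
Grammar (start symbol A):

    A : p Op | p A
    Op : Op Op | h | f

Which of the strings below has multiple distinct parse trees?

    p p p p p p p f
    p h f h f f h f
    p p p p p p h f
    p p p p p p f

p h f h f f h f

p p p p p p p f: 1 tree
p h f h f f h f: 132 trees
p p p p p p h f: 1 tree
p p p p p p f: 1 tree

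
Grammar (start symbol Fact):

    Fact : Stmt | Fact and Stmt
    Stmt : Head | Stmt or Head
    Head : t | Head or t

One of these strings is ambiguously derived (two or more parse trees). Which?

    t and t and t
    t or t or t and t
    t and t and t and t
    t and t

t or t or t and t

t and t and t: 1 tree
t or t or t and t: 4 trees
t and t and t and t: 1 tree
t and t: 1 tree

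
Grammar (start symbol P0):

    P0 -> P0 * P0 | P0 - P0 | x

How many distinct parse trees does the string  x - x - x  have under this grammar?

2

Parse trees for x - x - x:
  [P0 [P0 x] - [P0 [P0 x] - [P0 x]]]
  [P0 [P0 [P0 x] - [P0 x]] - [P0 x]]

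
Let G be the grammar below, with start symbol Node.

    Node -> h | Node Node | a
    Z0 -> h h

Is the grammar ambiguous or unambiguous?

Ambiguous

Witness: a a a

Derivation 1: Node ⇒ Node Node ⇒ Node Node Node ⇒ a Node Node ⇒ a a Node ⇒ a a a
Derivation 2: Node ⇒ Node Node ⇒ a Node ⇒ a Node Node ⇒ a a Node ⇒ a a a

Two distinct leftmost derivations for the same string.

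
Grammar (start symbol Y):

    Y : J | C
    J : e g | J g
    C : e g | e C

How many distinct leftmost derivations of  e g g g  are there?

Parse trees for e g g g:
  [Y [J [J [J e g] g] g]]

1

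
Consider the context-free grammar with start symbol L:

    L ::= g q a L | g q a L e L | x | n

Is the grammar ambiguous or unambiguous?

Ambiguous

Witness: g q a g q a n e n

Derivation 1: L ⇒ g q a L ⇒ g q a g q a L e L ⇒ g q a g q a n e L ⇒ g q a g q a n e n
Derivation 2: L ⇒ g q a L e L ⇒ g q a g q a L e L ⇒ g q a g q a n e L ⇒ g q a g q a n e n

Two distinct leftmost derivations for the same string.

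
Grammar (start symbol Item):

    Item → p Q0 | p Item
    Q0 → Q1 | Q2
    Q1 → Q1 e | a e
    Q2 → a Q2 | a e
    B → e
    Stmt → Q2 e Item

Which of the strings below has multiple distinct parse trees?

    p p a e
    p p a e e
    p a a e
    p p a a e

p p a e: 2 trees
p p a e e: 1 tree
p a a e: 1 tree
p p a a e: 1 tree

p p a e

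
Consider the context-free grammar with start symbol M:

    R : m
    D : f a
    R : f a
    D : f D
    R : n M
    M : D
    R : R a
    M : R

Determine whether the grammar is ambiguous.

Witness: f a

Derivation 1: M ⇒ D ⇒ f a
Derivation 2: M ⇒ R ⇒ f a

Two distinct leftmost derivations for the same string.

Ambiguous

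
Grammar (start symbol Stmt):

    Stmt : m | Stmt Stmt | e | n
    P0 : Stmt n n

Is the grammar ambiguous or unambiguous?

Ambiguous

Witness: e e e

Derivation 1: Stmt ⇒ Stmt Stmt ⇒ Stmt Stmt Stmt ⇒ e Stmt Stmt ⇒ e e Stmt ⇒ e e e
Derivation 2: Stmt ⇒ Stmt Stmt ⇒ e Stmt ⇒ e Stmt Stmt ⇒ e e Stmt ⇒ e e e

Two distinct leftmost derivations for the same string.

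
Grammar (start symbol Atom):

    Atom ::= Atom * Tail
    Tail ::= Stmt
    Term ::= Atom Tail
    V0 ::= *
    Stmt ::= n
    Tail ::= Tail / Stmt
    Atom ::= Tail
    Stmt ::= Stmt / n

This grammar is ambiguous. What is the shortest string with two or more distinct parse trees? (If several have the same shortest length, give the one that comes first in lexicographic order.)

n / n

length 1: no string has ≥2 trees
length 3: n / n has 2 parse trees

Two derivations of n / n:
  Atom ⇒ Tail ⇒ Stmt ⇒ Stmt / n ⇒ n / n
  Atom ⇒ Tail ⇒ Tail / Stmt ⇒ Stmt / Stmt ⇒ n / Stmt ⇒ n / n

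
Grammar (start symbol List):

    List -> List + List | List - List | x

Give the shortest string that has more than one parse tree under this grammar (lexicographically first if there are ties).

length 1: no string has ≥2 trees
length 3: no string has ≥2 trees
length 5: x + x + x has 2 parse trees

Two derivations of x + x + x:
  List ⇒ List + List ⇒ List + List + List ⇒ x + List + List ⇒ x + x + List ⇒ x + x + x
  List ⇒ List + List ⇒ x + List ⇒ x + List + List ⇒ x + x + List ⇒ x + x + x

x + x + x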